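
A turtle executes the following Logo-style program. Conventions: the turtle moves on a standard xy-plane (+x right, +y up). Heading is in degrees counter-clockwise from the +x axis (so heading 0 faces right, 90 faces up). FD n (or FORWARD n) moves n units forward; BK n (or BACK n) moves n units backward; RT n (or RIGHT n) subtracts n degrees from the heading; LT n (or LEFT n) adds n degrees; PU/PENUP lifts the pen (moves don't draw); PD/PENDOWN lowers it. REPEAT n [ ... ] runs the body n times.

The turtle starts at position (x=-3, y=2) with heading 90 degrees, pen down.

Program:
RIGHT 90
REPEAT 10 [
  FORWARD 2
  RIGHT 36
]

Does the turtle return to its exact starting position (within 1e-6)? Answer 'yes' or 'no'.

Answer: yes

Derivation:
Executing turtle program step by step:
Start: pos=(-3,2), heading=90, pen down
RT 90: heading 90 -> 0
REPEAT 10 [
  -- iteration 1/10 --
  FD 2: (-3,2) -> (-1,2) [heading=0, draw]
  RT 36: heading 0 -> 324
  -- iteration 2/10 --
  FD 2: (-1,2) -> (0.618,0.824) [heading=324, draw]
  RT 36: heading 324 -> 288
  -- iteration 3/10 --
  FD 2: (0.618,0.824) -> (1.236,-1.078) [heading=288, draw]
  RT 36: heading 288 -> 252
  -- iteration 4/10 --
  FD 2: (1.236,-1.078) -> (0.618,-2.98) [heading=252, draw]
  RT 36: heading 252 -> 216
  -- iteration 5/10 --
  FD 2: (0.618,-2.98) -> (-1,-4.155) [heading=216, draw]
  RT 36: heading 216 -> 180
  -- iteration 6/10 --
  FD 2: (-1,-4.155) -> (-3,-4.155) [heading=180, draw]
  RT 36: heading 180 -> 144
  -- iteration 7/10 --
  FD 2: (-3,-4.155) -> (-4.618,-2.98) [heading=144, draw]
  RT 36: heading 144 -> 108
  -- iteration 8/10 --
  FD 2: (-4.618,-2.98) -> (-5.236,-1.078) [heading=108, draw]
  RT 36: heading 108 -> 72
  -- iteration 9/10 --
  FD 2: (-5.236,-1.078) -> (-4.618,0.824) [heading=72, draw]
  RT 36: heading 72 -> 36
  -- iteration 10/10 --
  FD 2: (-4.618,0.824) -> (-3,2) [heading=36, draw]
  RT 36: heading 36 -> 0
]
Final: pos=(-3,2), heading=0, 10 segment(s) drawn

Start position: (-3, 2)
Final position: (-3, 2)
Distance = 0; < 1e-6 -> CLOSED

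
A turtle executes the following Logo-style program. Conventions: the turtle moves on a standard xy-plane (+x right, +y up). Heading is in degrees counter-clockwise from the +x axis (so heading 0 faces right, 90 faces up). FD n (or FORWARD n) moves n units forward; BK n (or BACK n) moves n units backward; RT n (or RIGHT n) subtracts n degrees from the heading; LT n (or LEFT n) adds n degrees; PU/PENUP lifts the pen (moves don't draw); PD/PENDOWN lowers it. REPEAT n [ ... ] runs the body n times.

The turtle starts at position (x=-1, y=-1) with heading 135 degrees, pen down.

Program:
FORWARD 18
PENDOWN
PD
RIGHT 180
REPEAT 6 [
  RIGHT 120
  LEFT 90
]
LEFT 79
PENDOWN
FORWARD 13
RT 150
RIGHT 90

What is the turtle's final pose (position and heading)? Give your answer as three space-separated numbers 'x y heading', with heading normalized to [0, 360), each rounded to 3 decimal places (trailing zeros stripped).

Answer: -24.505 4.458 334

Derivation:
Executing turtle program step by step:
Start: pos=(-1,-1), heading=135, pen down
FD 18: (-1,-1) -> (-13.728,11.728) [heading=135, draw]
PD: pen down
PD: pen down
RT 180: heading 135 -> 315
REPEAT 6 [
  -- iteration 1/6 --
  RT 120: heading 315 -> 195
  LT 90: heading 195 -> 285
  -- iteration 2/6 --
  RT 120: heading 285 -> 165
  LT 90: heading 165 -> 255
  -- iteration 3/6 --
  RT 120: heading 255 -> 135
  LT 90: heading 135 -> 225
  -- iteration 4/6 --
  RT 120: heading 225 -> 105
  LT 90: heading 105 -> 195
  -- iteration 5/6 --
  RT 120: heading 195 -> 75
  LT 90: heading 75 -> 165
  -- iteration 6/6 --
  RT 120: heading 165 -> 45
  LT 90: heading 45 -> 135
]
LT 79: heading 135 -> 214
PD: pen down
FD 13: (-13.728,11.728) -> (-24.505,4.458) [heading=214, draw]
RT 150: heading 214 -> 64
RT 90: heading 64 -> 334
Final: pos=(-24.505,4.458), heading=334, 2 segment(s) drawn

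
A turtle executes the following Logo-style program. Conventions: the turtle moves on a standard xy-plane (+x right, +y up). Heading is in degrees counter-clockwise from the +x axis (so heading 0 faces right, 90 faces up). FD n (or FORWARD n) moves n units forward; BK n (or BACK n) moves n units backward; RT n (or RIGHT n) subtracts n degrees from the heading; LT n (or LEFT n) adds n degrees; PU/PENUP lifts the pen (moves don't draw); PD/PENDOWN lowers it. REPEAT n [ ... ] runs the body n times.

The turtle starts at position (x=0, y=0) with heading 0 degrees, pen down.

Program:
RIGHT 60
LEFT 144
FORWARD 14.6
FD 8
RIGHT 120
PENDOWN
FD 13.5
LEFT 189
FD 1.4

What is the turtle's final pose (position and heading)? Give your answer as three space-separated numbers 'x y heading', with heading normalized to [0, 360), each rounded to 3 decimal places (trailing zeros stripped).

Answer: 12.037 15.177 153

Derivation:
Executing turtle program step by step:
Start: pos=(0,0), heading=0, pen down
RT 60: heading 0 -> 300
LT 144: heading 300 -> 84
FD 14.6: (0,0) -> (1.526,14.52) [heading=84, draw]
FD 8: (1.526,14.52) -> (2.362,22.476) [heading=84, draw]
RT 120: heading 84 -> 324
PD: pen down
FD 13.5: (2.362,22.476) -> (13.284,14.541) [heading=324, draw]
LT 189: heading 324 -> 153
FD 1.4: (13.284,14.541) -> (12.037,15.177) [heading=153, draw]
Final: pos=(12.037,15.177), heading=153, 4 segment(s) drawn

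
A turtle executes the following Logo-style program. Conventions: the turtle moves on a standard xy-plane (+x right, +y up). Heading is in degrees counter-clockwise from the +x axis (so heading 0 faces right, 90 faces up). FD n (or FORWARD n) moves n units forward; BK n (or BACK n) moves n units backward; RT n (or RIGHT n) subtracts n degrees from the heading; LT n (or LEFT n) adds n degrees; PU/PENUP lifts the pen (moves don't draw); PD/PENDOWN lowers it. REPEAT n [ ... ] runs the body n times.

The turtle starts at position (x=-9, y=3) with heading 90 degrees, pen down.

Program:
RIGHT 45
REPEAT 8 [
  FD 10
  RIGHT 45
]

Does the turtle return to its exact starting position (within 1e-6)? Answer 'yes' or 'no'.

Executing turtle program step by step:
Start: pos=(-9,3), heading=90, pen down
RT 45: heading 90 -> 45
REPEAT 8 [
  -- iteration 1/8 --
  FD 10: (-9,3) -> (-1.929,10.071) [heading=45, draw]
  RT 45: heading 45 -> 0
  -- iteration 2/8 --
  FD 10: (-1.929,10.071) -> (8.071,10.071) [heading=0, draw]
  RT 45: heading 0 -> 315
  -- iteration 3/8 --
  FD 10: (8.071,10.071) -> (15.142,3) [heading=315, draw]
  RT 45: heading 315 -> 270
  -- iteration 4/8 --
  FD 10: (15.142,3) -> (15.142,-7) [heading=270, draw]
  RT 45: heading 270 -> 225
  -- iteration 5/8 --
  FD 10: (15.142,-7) -> (8.071,-14.071) [heading=225, draw]
  RT 45: heading 225 -> 180
  -- iteration 6/8 --
  FD 10: (8.071,-14.071) -> (-1.929,-14.071) [heading=180, draw]
  RT 45: heading 180 -> 135
  -- iteration 7/8 --
  FD 10: (-1.929,-14.071) -> (-9,-7) [heading=135, draw]
  RT 45: heading 135 -> 90
  -- iteration 8/8 --
  FD 10: (-9,-7) -> (-9,3) [heading=90, draw]
  RT 45: heading 90 -> 45
]
Final: pos=(-9,3), heading=45, 8 segment(s) drawn

Start position: (-9, 3)
Final position: (-9, 3)
Distance = 0; < 1e-6 -> CLOSED

Answer: yes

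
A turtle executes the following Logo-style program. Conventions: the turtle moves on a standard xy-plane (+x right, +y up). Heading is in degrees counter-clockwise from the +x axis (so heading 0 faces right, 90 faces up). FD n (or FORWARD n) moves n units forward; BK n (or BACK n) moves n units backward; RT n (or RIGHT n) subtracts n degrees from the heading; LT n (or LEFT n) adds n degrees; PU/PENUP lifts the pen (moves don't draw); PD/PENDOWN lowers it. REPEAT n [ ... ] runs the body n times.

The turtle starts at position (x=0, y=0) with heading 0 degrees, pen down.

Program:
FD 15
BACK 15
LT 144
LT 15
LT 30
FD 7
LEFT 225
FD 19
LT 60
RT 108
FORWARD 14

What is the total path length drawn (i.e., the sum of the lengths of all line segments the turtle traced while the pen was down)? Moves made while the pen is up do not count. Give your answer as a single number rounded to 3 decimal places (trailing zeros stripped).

Executing turtle program step by step:
Start: pos=(0,0), heading=0, pen down
FD 15: (0,0) -> (15,0) [heading=0, draw]
BK 15: (15,0) -> (0,0) [heading=0, draw]
LT 144: heading 0 -> 144
LT 15: heading 144 -> 159
LT 30: heading 159 -> 189
FD 7: (0,0) -> (-6.914,-1.095) [heading=189, draw]
LT 225: heading 189 -> 54
FD 19: (-6.914,-1.095) -> (4.254,14.276) [heading=54, draw]
LT 60: heading 54 -> 114
RT 108: heading 114 -> 6
FD 14: (4.254,14.276) -> (18.177,15.74) [heading=6, draw]
Final: pos=(18.177,15.74), heading=6, 5 segment(s) drawn

Segment lengths:
  seg 1: (0,0) -> (15,0), length = 15
  seg 2: (15,0) -> (0,0), length = 15
  seg 3: (0,0) -> (-6.914,-1.095), length = 7
  seg 4: (-6.914,-1.095) -> (4.254,14.276), length = 19
  seg 5: (4.254,14.276) -> (18.177,15.74), length = 14
Total = 70

Answer: 70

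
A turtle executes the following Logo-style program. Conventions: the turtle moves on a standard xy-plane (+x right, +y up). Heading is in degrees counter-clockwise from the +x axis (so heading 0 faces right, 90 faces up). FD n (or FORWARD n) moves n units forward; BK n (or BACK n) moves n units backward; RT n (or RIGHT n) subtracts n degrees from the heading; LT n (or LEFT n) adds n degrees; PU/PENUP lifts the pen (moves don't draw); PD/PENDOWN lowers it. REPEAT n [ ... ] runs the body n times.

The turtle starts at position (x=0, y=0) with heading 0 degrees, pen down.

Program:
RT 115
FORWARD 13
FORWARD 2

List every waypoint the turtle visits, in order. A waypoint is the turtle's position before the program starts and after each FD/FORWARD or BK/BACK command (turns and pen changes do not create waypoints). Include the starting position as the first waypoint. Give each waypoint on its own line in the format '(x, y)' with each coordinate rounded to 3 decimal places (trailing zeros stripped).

Executing turtle program step by step:
Start: pos=(0,0), heading=0, pen down
RT 115: heading 0 -> 245
FD 13: (0,0) -> (-5.494,-11.782) [heading=245, draw]
FD 2: (-5.494,-11.782) -> (-6.339,-13.595) [heading=245, draw]
Final: pos=(-6.339,-13.595), heading=245, 2 segment(s) drawn
Waypoints (3 total):
(0, 0)
(-5.494, -11.782)
(-6.339, -13.595)

Answer: (0, 0)
(-5.494, -11.782)
(-6.339, -13.595)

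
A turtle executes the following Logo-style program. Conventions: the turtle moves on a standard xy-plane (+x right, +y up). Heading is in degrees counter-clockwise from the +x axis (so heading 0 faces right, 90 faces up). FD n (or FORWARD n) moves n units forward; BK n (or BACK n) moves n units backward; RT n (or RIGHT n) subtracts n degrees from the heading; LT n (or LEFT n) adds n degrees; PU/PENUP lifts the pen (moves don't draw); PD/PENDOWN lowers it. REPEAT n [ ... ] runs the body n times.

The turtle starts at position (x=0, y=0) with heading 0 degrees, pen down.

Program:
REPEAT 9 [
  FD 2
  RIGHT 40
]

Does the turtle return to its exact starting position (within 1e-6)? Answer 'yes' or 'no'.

Answer: yes

Derivation:
Executing turtle program step by step:
Start: pos=(0,0), heading=0, pen down
REPEAT 9 [
  -- iteration 1/9 --
  FD 2: (0,0) -> (2,0) [heading=0, draw]
  RT 40: heading 0 -> 320
  -- iteration 2/9 --
  FD 2: (2,0) -> (3.532,-1.286) [heading=320, draw]
  RT 40: heading 320 -> 280
  -- iteration 3/9 --
  FD 2: (3.532,-1.286) -> (3.879,-3.255) [heading=280, draw]
  RT 40: heading 280 -> 240
  -- iteration 4/9 --
  FD 2: (3.879,-3.255) -> (2.879,-4.987) [heading=240, draw]
  RT 40: heading 240 -> 200
  -- iteration 5/9 --
  FD 2: (2.879,-4.987) -> (1,-5.671) [heading=200, draw]
  RT 40: heading 200 -> 160
  -- iteration 6/9 --
  FD 2: (1,-5.671) -> (-0.879,-4.987) [heading=160, draw]
  RT 40: heading 160 -> 120
  -- iteration 7/9 --
  FD 2: (-0.879,-4.987) -> (-1.879,-3.255) [heading=120, draw]
  RT 40: heading 120 -> 80
  -- iteration 8/9 --
  FD 2: (-1.879,-3.255) -> (-1.532,-1.286) [heading=80, draw]
  RT 40: heading 80 -> 40
  -- iteration 9/9 --
  FD 2: (-1.532,-1.286) -> (0,0) [heading=40, draw]
  RT 40: heading 40 -> 0
]
Final: pos=(0,0), heading=0, 9 segment(s) drawn

Start position: (0, 0)
Final position: (0, 0)
Distance = 0; < 1e-6 -> CLOSED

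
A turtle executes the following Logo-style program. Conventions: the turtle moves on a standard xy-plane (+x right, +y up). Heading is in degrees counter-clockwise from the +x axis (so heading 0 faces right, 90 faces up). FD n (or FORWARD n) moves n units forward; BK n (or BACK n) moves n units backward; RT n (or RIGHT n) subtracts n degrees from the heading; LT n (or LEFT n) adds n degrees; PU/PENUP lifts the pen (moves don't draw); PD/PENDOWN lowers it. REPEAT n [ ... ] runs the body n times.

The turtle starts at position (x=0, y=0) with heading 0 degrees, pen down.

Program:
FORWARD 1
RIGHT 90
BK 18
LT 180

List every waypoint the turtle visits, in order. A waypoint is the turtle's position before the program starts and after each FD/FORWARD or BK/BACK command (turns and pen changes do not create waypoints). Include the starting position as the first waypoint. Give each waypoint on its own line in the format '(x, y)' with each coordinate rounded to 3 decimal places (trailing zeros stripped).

Answer: (0, 0)
(1, 0)
(1, 18)

Derivation:
Executing turtle program step by step:
Start: pos=(0,0), heading=0, pen down
FD 1: (0,0) -> (1,0) [heading=0, draw]
RT 90: heading 0 -> 270
BK 18: (1,0) -> (1,18) [heading=270, draw]
LT 180: heading 270 -> 90
Final: pos=(1,18), heading=90, 2 segment(s) drawn
Waypoints (3 total):
(0, 0)
(1, 0)
(1, 18)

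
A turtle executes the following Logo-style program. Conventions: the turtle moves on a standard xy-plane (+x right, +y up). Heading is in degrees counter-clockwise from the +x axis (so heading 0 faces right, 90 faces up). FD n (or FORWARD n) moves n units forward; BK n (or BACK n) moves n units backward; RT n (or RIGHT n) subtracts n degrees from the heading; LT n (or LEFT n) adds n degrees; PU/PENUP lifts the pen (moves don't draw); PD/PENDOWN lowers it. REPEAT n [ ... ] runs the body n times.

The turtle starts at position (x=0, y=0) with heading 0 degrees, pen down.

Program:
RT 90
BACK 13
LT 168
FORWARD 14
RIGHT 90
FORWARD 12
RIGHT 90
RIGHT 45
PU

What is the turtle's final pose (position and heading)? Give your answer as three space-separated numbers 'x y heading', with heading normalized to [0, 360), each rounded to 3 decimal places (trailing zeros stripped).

Answer: 14.649 24.199 213

Derivation:
Executing turtle program step by step:
Start: pos=(0,0), heading=0, pen down
RT 90: heading 0 -> 270
BK 13: (0,0) -> (0,13) [heading=270, draw]
LT 168: heading 270 -> 78
FD 14: (0,13) -> (2.911,26.694) [heading=78, draw]
RT 90: heading 78 -> 348
FD 12: (2.911,26.694) -> (14.649,24.199) [heading=348, draw]
RT 90: heading 348 -> 258
RT 45: heading 258 -> 213
PU: pen up
Final: pos=(14.649,24.199), heading=213, 3 segment(s) drawn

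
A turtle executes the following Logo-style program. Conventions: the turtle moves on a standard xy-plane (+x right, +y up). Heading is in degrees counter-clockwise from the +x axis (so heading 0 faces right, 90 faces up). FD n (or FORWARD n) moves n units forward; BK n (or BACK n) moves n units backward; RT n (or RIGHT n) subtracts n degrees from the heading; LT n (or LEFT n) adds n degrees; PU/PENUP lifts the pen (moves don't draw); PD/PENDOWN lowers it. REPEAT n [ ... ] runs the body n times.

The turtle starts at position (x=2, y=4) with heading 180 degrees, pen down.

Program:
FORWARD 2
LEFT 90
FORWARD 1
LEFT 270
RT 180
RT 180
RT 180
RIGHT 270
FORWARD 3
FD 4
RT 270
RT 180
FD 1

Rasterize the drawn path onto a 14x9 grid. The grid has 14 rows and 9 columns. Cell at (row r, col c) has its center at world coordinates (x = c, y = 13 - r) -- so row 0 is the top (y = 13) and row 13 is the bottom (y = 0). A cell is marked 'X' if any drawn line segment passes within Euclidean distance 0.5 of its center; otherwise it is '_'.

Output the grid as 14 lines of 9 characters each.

Answer: _________
_________
_________
XX_______
X________
X________
X________
X________
X________
XXX______
X________
_________
_________
_________

Derivation:
Segment 0: (2,4) -> (0,4)
Segment 1: (0,4) -> (-0,3)
Segment 2: (-0,3) -> (-0,6)
Segment 3: (-0,6) -> (-0,10)
Segment 4: (-0,10) -> (1,10)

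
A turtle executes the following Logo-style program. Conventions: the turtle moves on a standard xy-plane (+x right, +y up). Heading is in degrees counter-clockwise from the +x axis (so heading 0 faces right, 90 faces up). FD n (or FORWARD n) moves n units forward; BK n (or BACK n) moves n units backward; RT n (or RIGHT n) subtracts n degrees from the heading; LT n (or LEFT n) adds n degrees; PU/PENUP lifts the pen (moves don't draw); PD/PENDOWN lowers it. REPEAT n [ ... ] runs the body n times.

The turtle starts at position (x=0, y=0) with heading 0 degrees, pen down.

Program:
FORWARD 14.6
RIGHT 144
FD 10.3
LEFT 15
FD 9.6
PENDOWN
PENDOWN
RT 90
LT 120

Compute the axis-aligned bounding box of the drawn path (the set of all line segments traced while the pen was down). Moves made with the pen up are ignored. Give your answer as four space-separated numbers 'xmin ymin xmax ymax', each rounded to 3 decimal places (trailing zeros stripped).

Answer: 0 -13.515 14.6 0

Derivation:
Executing turtle program step by step:
Start: pos=(0,0), heading=0, pen down
FD 14.6: (0,0) -> (14.6,0) [heading=0, draw]
RT 144: heading 0 -> 216
FD 10.3: (14.6,0) -> (6.267,-6.054) [heading=216, draw]
LT 15: heading 216 -> 231
FD 9.6: (6.267,-6.054) -> (0.226,-13.515) [heading=231, draw]
PD: pen down
PD: pen down
RT 90: heading 231 -> 141
LT 120: heading 141 -> 261
Final: pos=(0.226,-13.515), heading=261, 3 segment(s) drawn

Segment endpoints: x in {0, 0.226, 6.267, 14.6}, y in {-13.515, -6.054, 0}
xmin=0, ymin=-13.515, xmax=14.6, ymax=0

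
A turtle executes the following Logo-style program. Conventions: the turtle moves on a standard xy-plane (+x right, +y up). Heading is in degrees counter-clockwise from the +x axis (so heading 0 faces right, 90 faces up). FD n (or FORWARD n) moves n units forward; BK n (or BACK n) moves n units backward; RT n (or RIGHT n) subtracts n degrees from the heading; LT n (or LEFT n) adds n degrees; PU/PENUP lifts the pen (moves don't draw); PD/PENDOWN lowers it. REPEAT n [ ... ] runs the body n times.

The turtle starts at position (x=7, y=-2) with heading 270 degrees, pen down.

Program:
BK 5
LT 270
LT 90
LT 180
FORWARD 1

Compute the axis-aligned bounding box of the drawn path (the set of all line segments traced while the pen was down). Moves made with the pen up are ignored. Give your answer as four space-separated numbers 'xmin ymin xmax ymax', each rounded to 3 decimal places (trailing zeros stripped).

Executing turtle program step by step:
Start: pos=(7,-2), heading=270, pen down
BK 5: (7,-2) -> (7,3) [heading=270, draw]
LT 270: heading 270 -> 180
LT 90: heading 180 -> 270
LT 180: heading 270 -> 90
FD 1: (7,3) -> (7,4) [heading=90, draw]
Final: pos=(7,4), heading=90, 2 segment(s) drawn

Segment endpoints: x in {7, 7, 7}, y in {-2, 3, 4}
xmin=7, ymin=-2, xmax=7, ymax=4

Answer: 7 -2 7 4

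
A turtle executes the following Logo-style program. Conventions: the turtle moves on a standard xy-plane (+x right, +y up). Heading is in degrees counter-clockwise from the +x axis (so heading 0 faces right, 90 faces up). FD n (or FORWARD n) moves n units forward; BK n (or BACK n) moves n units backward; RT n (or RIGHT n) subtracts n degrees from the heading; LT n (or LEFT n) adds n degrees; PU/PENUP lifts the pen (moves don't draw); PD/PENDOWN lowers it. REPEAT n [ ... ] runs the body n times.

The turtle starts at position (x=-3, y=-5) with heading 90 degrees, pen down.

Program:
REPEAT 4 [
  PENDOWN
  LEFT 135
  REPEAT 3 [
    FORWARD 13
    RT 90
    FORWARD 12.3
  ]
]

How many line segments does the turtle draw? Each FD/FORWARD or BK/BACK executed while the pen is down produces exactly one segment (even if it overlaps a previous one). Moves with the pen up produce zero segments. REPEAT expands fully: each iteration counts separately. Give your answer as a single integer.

Executing turtle program step by step:
Start: pos=(-3,-5), heading=90, pen down
REPEAT 4 [
  -- iteration 1/4 --
  PD: pen down
  LT 135: heading 90 -> 225
  REPEAT 3 [
    -- iteration 1/3 --
    FD 13: (-3,-5) -> (-12.192,-14.192) [heading=225, draw]
    RT 90: heading 225 -> 135
    FD 12.3: (-12.192,-14.192) -> (-20.89,-5.495) [heading=135, draw]
    -- iteration 2/3 --
    FD 13: (-20.89,-5.495) -> (-30.082,3.697) [heading=135, draw]
    RT 90: heading 135 -> 45
    FD 12.3: (-30.082,3.697) -> (-21.385,12.395) [heading=45, draw]
    -- iteration 3/3 --
    FD 13: (-21.385,12.395) -> (-12.192,21.587) [heading=45, draw]
    RT 90: heading 45 -> 315
    FD 12.3: (-12.192,21.587) -> (-3.495,12.89) [heading=315, draw]
  ]
  -- iteration 2/4 --
  PD: pen down
  LT 135: heading 315 -> 90
  REPEAT 3 [
    -- iteration 1/3 --
    FD 13: (-3.495,12.89) -> (-3.495,25.89) [heading=90, draw]
    RT 90: heading 90 -> 0
    FD 12.3: (-3.495,25.89) -> (8.805,25.89) [heading=0, draw]
    -- iteration 2/3 --
    FD 13: (8.805,25.89) -> (21.805,25.89) [heading=0, draw]
    RT 90: heading 0 -> 270
    FD 12.3: (21.805,25.89) -> (21.805,13.59) [heading=270, draw]
    -- iteration 3/3 --
    FD 13: (21.805,13.59) -> (21.805,0.59) [heading=270, draw]
    RT 90: heading 270 -> 180
    FD 12.3: (21.805,0.59) -> (9.505,0.59) [heading=180, draw]
  ]
  -- iteration 3/4 --
  PD: pen down
  LT 135: heading 180 -> 315
  REPEAT 3 [
    -- iteration 1/3 --
    FD 13: (9.505,0.59) -> (18.697,-8.603) [heading=315, draw]
    RT 90: heading 315 -> 225
    FD 12.3: (18.697,-8.603) -> (10,-17.3) [heading=225, draw]
    -- iteration 2/3 --
    FD 13: (10,-17.3) -> (0.808,-26.492) [heading=225, draw]
    RT 90: heading 225 -> 135
    FD 12.3: (0.808,-26.492) -> (-7.89,-17.795) [heading=135, draw]
    -- iteration 3/3 --
    FD 13: (-7.89,-17.795) -> (-17.082,-8.603) [heading=135, draw]
    RT 90: heading 135 -> 45
    FD 12.3: (-17.082,-8.603) -> (-8.385,0.095) [heading=45, draw]
  ]
  -- iteration 4/4 --
  PD: pen down
  LT 135: heading 45 -> 180
  REPEAT 3 [
    -- iteration 1/3 --
    FD 13: (-8.385,0.095) -> (-21.385,0.095) [heading=180, draw]
    RT 90: heading 180 -> 90
    FD 12.3: (-21.385,0.095) -> (-21.385,12.395) [heading=90, draw]
    -- iteration 2/3 --
    FD 13: (-21.385,12.395) -> (-21.385,25.395) [heading=90, draw]
    RT 90: heading 90 -> 0
    FD 12.3: (-21.385,25.395) -> (-9.085,25.395) [heading=0, draw]
    -- iteration 3/3 --
    FD 13: (-9.085,25.395) -> (3.915,25.395) [heading=0, draw]
    RT 90: heading 0 -> 270
    FD 12.3: (3.915,25.395) -> (3.915,13.095) [heading=270, draw]
  ]
]
Final: pos=(3.915,13.095), heading=270, 24 segment(s) drawn
Segments drawn: 24

Answer: 24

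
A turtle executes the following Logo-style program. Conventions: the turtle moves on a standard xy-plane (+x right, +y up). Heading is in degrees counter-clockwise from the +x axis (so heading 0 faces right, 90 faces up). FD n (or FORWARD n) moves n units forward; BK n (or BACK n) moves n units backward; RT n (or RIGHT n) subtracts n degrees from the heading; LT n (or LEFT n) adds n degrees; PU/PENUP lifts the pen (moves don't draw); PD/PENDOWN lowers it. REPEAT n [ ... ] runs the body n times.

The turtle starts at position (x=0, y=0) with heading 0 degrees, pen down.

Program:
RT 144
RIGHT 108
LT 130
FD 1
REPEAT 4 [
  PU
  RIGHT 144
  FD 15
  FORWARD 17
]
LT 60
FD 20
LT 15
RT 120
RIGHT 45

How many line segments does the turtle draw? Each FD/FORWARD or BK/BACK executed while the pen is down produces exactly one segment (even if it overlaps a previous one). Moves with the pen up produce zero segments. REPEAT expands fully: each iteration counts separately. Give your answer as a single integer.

Answer: 1

Derivation:
Executing turtle program step by step:
Start: pos=(0,0), heading=0, pen down
RT 144: heading 0 -> 216
RT 108: heading 216 -> 108
LT 130: heading 108 -> 238
FD 1: (0,0) -> (-0.53,-0.848) [heading=238, draw]
REPEAT 4 [
  -- iteration 1/4 --
  PU: pen up
  RT 144: heading 238 -> 94
  FD 15: (-0.53,-0.848) -> (-1.576,14.115) [heading=94, move]
  FD 17: (-1.576,14.115) -> (-2.762,31.074) [heading=94, move]
  -- iteration 2/4 --
  PU: pen up
  RT 144: heading 94 -> 310
  FD 15: (-2.762,31.074) -> (6.88,19.583) [heading=310, move]
  FD 17: (6.88,19.583) -> (17.807,6.561) [heading=310, move]
  -- iteration 3/4 --
  PU: pen up
  RT 144: heading 310 -> 166
  FD 15: (17.807,6.561) -> (3.253,10.189) [heading=166, move]
  FD 17: (3.253,10.189) -> (-13.242,14.302) [heading=166, move]
  -- iteration 4/4 --
  PU: pen up
  RT 144: heading 166 -> 22
  FD 15: (-13.242,14.302) -> (0.665,19.921) [heading=22, move]
  FD 17: (0.665,19.921) -> (16.427,26.289) [heading=22, move]
]
LT 60: heading 22 -> 82
FD 20: (16.427,26.289) -> (19.211,46.095) [heading=82, move]
LT 15: heading 82 -> 97
RT 120: heading 97 -> 337
RT 45: heading 337 -> 292
Final: pos=(19.211,46.095), heading=292, 1 segment(s) drawn
Segments drawn: 1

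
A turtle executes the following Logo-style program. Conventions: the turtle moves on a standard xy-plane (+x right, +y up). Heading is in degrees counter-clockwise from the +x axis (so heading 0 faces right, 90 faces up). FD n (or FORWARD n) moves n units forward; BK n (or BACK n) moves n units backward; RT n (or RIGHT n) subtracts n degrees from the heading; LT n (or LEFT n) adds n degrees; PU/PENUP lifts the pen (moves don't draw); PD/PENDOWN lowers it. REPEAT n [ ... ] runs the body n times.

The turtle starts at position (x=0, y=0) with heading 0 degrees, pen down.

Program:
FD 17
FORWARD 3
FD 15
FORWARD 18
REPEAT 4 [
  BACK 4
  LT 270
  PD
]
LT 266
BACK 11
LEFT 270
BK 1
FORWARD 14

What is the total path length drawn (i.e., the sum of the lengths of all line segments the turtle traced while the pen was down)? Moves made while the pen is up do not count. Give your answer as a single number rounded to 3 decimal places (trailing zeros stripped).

Answer: 95

Derivation:
Executing turtle program step by step:
Start: pos=(0,0), heading=0, pen down
FD 17: (0,0) -> (17,0) [heading=0, draw]
FD 3: (17,0) -> (20,0) [heading=0, draw]
FD 15: (20,0) -> (35,0) [heading=0, draw]
FD 18: (35,0) -> (53,0) [heading=0, draw]
REPEAT 4 [
  -- iteration 1/4 --
  BK 4: (53,0) -> (49,0) [heading=0, draw]
  LT 270: heading 0 -> 270
  PD: pen down
  -- iteration 2/4 --
  BK 4: (49,0) -> (49,4) [heading=270, draw]
  LT 270: heading 270 -> 180
  PD: pen down
  -- iteration 3/4 --
  BK 4: (49,4) -> (53,4) [heading=180, draw]
  LT 270: heading 180 -> 90
  PD: pen down
  -- iteration 4/4 --
  BK 4: (53,4) -> (53,0) [heading=90, draw]
  LT 270: heading 90 -> 0
  PD: pen down
]
LT 266: heading 0 -> 266
BK 11: (53,0) -> (53.767,10.973) [heading=266, draw]
LT 270: heading 266 -> 176
BK 1: (53.767,10.973) -> (54.765,10.903) [heading=176, draw]
FD 14: (54.765,10.903) -> (40.799,11.88) [heading=176, draw]
Final: pos=(40.799,11.88), heading=176, 11 segment(s) drawn

Segment lengths:
  seg 1: (0,0) -> (17,0), length = 17
  seg 2: (17,0) -> (20,0), length = 3
  seg 3: (20,0) -> (35,0), length = 15
  seg 4: (35,0) -> (53,0), length = 18
  seg 5: (53,0) -> (49,0), length = 4
  seg 6: (49,0) -> (49,4), length = 4
  seg 7: (49,4) -> (53,4), length = 4
  seg 8: (53,4) -> (53,0), length = 4
  seg 9: (53,0) -> (53.767,10.973), length = 11
  seg 10: (53.767,10.973) -> (54.765,10.903), length = 1
  seg 11: (54.765,10.903) -> (40.799,11.88), length = 14
Total = 95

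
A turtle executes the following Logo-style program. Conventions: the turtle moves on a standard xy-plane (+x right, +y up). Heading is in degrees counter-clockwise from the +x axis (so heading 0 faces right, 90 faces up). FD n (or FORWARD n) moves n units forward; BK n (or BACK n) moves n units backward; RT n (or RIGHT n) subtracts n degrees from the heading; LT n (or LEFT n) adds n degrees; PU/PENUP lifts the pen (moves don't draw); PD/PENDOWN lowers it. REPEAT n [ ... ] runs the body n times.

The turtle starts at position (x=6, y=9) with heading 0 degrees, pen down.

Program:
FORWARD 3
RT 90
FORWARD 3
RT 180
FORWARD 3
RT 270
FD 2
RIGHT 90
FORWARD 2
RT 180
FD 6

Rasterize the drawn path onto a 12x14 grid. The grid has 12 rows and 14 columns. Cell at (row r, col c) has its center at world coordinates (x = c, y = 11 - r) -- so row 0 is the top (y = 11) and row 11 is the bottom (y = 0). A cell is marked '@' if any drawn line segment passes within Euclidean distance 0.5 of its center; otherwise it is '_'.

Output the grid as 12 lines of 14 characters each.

Segment 0: (6,9) -> (9,9)
Segment 1: (9,9) -> (9,6)
Segment 2: (9,6) -> (9,9)
Segment 3: (9,9) -> (7,9)
Segment 4: (7,9) -> (7,11)
Segment 5: (7,11) -> (7,5)

Answer: _______@______
_______@______
______@@@@____
_______@_@____
_______@_@____
_______@_@____
_______@______
______________
______________
______________
______________
______________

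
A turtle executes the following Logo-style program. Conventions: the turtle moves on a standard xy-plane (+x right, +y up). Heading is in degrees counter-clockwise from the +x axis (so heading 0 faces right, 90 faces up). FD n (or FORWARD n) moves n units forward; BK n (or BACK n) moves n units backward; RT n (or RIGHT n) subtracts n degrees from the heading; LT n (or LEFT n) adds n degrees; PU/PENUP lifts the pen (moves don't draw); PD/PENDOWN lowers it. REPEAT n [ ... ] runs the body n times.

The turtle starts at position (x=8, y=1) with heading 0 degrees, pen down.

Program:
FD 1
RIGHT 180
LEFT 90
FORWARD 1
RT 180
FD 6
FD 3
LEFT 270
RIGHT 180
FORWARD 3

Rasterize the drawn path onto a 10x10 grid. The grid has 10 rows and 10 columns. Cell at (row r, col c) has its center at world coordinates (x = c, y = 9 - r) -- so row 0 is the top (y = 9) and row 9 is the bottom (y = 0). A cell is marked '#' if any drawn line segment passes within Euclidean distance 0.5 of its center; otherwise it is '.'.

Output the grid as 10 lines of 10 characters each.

Answer: ......####
.........#
.........#
.........#
.........#
.........#
.........#
.........#
........##
.........#

Derivation:
Segment 0: (8,1) -> (9,1)
Segment 1: (9,1) -> (9,0)
Segment 2: (9,0) -> (9,6)
Segment 3: (9,6) -> (9,9)
Segment 4: (9,9) -> (6,9)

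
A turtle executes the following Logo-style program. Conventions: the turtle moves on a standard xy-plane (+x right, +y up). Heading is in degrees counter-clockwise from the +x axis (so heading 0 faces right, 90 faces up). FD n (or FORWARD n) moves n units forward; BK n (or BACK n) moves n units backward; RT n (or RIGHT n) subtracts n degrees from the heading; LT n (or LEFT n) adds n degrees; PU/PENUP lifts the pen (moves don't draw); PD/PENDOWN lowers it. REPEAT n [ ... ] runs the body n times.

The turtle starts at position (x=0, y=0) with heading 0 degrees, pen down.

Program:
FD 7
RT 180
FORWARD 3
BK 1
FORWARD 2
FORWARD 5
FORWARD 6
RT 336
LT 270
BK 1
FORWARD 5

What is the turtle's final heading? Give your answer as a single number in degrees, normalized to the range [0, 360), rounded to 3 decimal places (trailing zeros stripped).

Answer: 114

Derivation:
Executing turtle program step by step:
Start: pos=(0,0), heading=0, pen down
FD 7: (0,0) -> (7,0) [heading=0, draw]
RT 180: heading 0 -> 180
FD 3: (7,0) -> (4,0) [heading=180, draw]
BK 1: (4,0) -> (5,0) [heading=180, draw]
FD 2: (5,0) -> (3,0) [heading=180, draw]
FD 5: (3,0) -> (-2,0) [heading=180, draw]
FD 6: (-2,0) -> (-8,0) [heading=180, draw]
RT 336: heading 180 -> 204
LT 270: heading 204 -> 114
BK 1: (-8,0) -> (-7.593,-0.914) [heading=114, draw]
FD 5: (-7.593,-0.914) -> (-9.627,3.654) [heading=114, draw]
Final: pos=(-9.627,3.654), heading=114, 8 segment(s) drawn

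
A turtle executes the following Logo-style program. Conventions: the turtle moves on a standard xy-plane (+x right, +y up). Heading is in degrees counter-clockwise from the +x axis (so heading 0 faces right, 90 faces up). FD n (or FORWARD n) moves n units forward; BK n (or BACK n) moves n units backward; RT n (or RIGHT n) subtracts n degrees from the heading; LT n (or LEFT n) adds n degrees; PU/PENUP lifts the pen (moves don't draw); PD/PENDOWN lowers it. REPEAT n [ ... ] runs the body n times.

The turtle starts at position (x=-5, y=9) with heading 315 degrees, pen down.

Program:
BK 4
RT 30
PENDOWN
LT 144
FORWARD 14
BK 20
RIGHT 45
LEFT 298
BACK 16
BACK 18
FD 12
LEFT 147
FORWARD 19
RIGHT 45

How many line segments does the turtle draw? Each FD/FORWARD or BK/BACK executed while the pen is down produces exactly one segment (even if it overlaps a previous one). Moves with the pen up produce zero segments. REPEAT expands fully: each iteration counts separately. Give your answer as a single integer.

Answer: 7

Derivation:
Executing turtle program step by step:
Start: pos=(-5,9), heading=315, pen down
BK 4: (-5,9) -> (-7.828,11.828) [heading=315, draw]
RT 30: heading 315 -> 285
PD: pen down
LT 144: heading 285 -> 69
FD 14: (-7.828,11.828) -> (-2.811,24.899) [heading=69, draw]
BK 20: (-2.811,24.899) -> (-9.979,6.227) [heading=69, draw]
RT 45: heading 69 -> 24
LT 298: heading 24 -> 322
BK 16: (-9.979,6.227) -> (-22.587,16.078) [heading=322, draw]
BK 18: (-22.587,16.078) -> (-36.771,27.159) [heading=322, draw]
FD 12: (-36.771,27.159) -> (-27.315,19.771) [heading=322, draw]
LT 147: heading 322 -> 109
FD 19: (-27.315,19.771) -> (-33.501,37.736) [heading=109, draw]
RT 45: heading 109 -> 64
Final: pos=(-33.501,37.736), heading=64, 7 segment(s) drawn
Segments drawn: 7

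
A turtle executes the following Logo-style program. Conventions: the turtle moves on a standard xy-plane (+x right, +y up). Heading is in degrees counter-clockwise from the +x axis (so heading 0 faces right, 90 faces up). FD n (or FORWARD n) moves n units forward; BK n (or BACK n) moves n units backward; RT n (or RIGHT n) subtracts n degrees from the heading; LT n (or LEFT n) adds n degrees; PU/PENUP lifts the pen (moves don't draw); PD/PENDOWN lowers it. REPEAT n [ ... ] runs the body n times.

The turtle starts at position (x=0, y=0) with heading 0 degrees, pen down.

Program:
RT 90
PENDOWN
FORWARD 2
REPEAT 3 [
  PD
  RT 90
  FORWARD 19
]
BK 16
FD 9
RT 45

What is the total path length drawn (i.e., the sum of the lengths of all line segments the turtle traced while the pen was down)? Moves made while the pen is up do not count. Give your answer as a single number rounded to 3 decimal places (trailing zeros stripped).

Answer: 84

Derivation:
Executing turtle program step by step:
Start: pos=(0,0), heading=0, pen down
RT 90: heading 0 -> 270
PD: pen down
FD 2: (0,0) -> (0,-2) [heading=270, draw]
REPEAT 3 [
  -- iteration 1/3 --
  PD: pen down
  RT 90: heading 270 -> 180
  FD 19: (0,-2) -> (-19,-2) [heading=180, draw]
  -- iteration 2/3 --
  PD: pen down
  RT 90: heading 180 -> 90
  FD 19: (-19,-2) -> (-19,17) [heading=90, draw]
  -- iteration 3/3 --
  PD: pen down
  RT 90: heading 90 -> 0
  FD 19: (-19,17) -> (0,17) [heading=0, draw]
]
BK 16: (0,17) -> (-16,17) [heading=0, draw]
FD 9: (-16,17) -> (-7,17) [heading=0, draw]
RT 45: heading 0 -> 315
Final: pos=(-7,17), heading=315, 6 segment(s) drawn

Segment lengths:
  seg 1: (0,0) -> (0,-2), length = 2
  seg 2: (0,-2) -> (-19,-2), length = 19
  seg 3: (-19,-2) -> (-19,17), length = 19
  seg 4: (-19,17) -> (0,17), length = 19
  seg 5: (0,17) -> (-16,17), length = 16
  seg 6: (-16,17) -> (-7,17), length = 9
Total = 84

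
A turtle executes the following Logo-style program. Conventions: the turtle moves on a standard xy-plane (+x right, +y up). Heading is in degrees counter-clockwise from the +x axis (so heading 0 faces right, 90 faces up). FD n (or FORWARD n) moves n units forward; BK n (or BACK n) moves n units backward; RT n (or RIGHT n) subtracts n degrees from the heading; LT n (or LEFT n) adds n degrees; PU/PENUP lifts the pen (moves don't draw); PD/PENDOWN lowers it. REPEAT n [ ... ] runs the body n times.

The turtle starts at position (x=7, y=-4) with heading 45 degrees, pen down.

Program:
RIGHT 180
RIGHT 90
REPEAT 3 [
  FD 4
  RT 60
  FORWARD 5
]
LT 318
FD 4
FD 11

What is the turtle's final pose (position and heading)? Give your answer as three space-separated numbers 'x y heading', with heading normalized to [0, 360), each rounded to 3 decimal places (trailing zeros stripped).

Executing turtle program step by step:
Start: pos=(7,-4), heading=45, pen down
RT 180: heading 45 -> 225
RT 90: heading 225 -> 135
REPEAT 3 [
  -- iteration 1/3 --
  FD 4: (7,-4) -> (4.172,-1.172) [heading=135, draw]
  RT 60: heading 135 -> 75
  FD 5: (4.172,-1.172) -> (5.466,3.658) [heading=75, draw]
  -- iteration 2/3 --
  FD 4: (5.466,3.658) -> (6.501,7.522) [heading=75, draw]
  RT 60: heading 75 -> 15
  FD 5: (6.501,7.522) -> (11.331,8.816) [heading=15, draw]
  -- iteration 3/3 --
  FD 4: (11.331,8.816) -> (15.194,9.851) [heading=15, draw]
  RT 60: heading 15 -> 315
  FD 5: (15.194,9.851) -> (18.73,6.316) [heading=315, draw]
]
LT 318: heading 315 -> 273
FD 4: (18.73,6.316) -> (18.939,2.321) [heading=273, draw]
FD 11: (18.939,2.321) -> (19.515,-8.664) [heading=273, draw]
Final: pos=(19.515,-8.664), heading=273, 8 segment(s) drawn

Answer: 19.515 -8.664 273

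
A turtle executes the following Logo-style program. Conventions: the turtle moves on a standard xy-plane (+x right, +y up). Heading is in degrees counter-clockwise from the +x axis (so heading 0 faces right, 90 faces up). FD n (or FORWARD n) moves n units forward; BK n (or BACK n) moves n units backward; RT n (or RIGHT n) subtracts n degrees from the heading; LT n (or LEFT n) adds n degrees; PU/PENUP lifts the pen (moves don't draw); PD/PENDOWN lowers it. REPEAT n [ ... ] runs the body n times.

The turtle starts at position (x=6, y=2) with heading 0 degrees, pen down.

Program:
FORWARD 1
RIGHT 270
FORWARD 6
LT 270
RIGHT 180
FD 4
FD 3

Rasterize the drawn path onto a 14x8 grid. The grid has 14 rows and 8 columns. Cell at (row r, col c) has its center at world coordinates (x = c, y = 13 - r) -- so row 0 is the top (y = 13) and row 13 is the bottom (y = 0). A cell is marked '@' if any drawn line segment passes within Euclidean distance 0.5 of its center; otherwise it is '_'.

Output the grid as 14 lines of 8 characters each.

Segment 0: (6,2) -> (7,2)
Segment 1: (7,2) -> (7,8)
Segment 2: (7,8) -> (3,8)
Segment 3: (3,8) -> (-0,8)

Answer: ________
________
________
________
________
@@@@@@@@
_______@
_______@
_______@
_______@
_______@
______@@
________
________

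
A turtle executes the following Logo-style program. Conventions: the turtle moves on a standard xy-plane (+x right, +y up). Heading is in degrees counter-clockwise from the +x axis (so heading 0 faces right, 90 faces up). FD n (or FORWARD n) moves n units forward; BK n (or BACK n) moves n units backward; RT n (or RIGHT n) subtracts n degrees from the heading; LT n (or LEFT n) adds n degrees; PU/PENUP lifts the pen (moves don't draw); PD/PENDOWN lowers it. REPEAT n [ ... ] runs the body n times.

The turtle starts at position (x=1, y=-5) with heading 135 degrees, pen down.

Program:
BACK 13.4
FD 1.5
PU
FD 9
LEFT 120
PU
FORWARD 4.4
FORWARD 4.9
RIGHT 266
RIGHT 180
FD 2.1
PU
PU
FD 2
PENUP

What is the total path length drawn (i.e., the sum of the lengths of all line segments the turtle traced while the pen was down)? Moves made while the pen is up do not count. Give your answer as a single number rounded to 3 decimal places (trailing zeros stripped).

Executing turtle program step by step:
Start: pos=(1,-5), heading=135, pen down
BK 13.4: (1,-5) -> (10.475,-14.475) [heading=135, draw]
FD 1.5: (10.475,-14.475) -> (9.415,-13.415) [heading=135, draw]
PU: pen up
FD 9: (9.415,-13.415) -> (3.051,-7.051) [heading=135, move]
LT 120: heading 135 -> 255
PU: pen up
FD 4.4: (3.051,-7.051) -> (1.912,-11.301) [heading=255, move]
FD 4.9: (1.912,-11.301) -> (0.644,-16.034) [heading=255, move]
RT 266: heading 255 -> 349
RT 180: heading 349 -> 169
FD 2.1: (0.644,-16.034) -> (-1.418,-15.633) [heading=169, move]
PU: pen up
PU: pen up
FD 2: (-1.418,-15.633) -> (-3.381,-15.251) [heading=169, move]
PU: pen up
Final: pos=(-3.381,-15.251), heading=169, 2 segment(s) drawn

Segment lengths:
  seg 1: (1,-5) -> (10.475,-14.475), length = 13.4
  seg 2: (10.475,-14.475) -> (9.415,-13.415), length = 1.5
Total = 14.9

Answer: 14.9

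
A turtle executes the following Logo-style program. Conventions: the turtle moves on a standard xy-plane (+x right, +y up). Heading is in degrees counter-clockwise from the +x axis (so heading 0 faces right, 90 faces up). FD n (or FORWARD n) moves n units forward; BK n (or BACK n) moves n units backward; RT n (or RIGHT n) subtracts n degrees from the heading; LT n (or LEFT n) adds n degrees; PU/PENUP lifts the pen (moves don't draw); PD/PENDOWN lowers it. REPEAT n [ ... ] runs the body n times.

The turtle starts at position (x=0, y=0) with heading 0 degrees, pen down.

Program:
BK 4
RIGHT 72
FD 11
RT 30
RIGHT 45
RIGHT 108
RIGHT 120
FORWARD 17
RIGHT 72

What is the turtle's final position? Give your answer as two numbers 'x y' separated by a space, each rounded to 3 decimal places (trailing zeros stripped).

Executing turtle program step by step:
Start: pos=(0,0), heading=0, pen down
BK 4: (0,0) -> (-4,0) [heading=0, draw]
RT 72: heading 0 -> 288
FD 11: (-4,0) -> (-0.601,-10.462) [heading=288, draw]
RT 30: heading 288 -> 258
RT 45: heading 258 -> 213
RT 108: heading 213 -> 105
RT 120: heading 105 -> 345
FD 17: (-0.601,-10.462) -> (15.82,-14.862) [heading=345, draw]
RT 72: heading 345 -> 273
Final: pos=(15.82,-14.862), heading=273, 3 segment(s) drawn

Answer: 15.82 -14.862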